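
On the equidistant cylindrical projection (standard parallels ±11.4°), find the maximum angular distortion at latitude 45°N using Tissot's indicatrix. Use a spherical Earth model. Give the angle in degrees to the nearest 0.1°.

The equidistant cylindrical projection with φ₀ = 11.4° has h = 1 (meridians true) and k = cos φ₀ / cos φ along parallels.
At 45°: h = 1.000, k = 1.386; principal scales a = 1.386, b = 1.000.
sin(ω/2) = (a − b)/(a + b) = 0.3863/2.386 = 0.1619, so ω = 2 arcsin(0.1619) ≈ 18.6°.

18.6°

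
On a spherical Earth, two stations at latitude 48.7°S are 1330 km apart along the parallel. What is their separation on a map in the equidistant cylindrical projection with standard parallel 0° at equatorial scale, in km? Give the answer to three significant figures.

2020 km

Plate carrée maps x = Rλ, y = Rφ. The meridian scale is h = 1 and the parallel scale is k = 1/cos φ = sec φ.
Along the parallel, k = sec 48.7° = 1/0.6600 = 1.515.
Map distance = 1330 × 1.515 ≈ 2020 km.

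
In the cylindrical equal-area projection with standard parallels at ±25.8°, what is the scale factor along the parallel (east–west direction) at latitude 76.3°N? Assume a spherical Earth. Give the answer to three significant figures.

3.80

Cylindrical equal-area (φ₀ = 25.8°): h = cos φ / cos 25.8° along meridians, k = cos 25.8° / cos φ along parallels; h·k = 1.
k = cos 25.8° / cos 76.3° = 0.9003/0.2368 = 3.801.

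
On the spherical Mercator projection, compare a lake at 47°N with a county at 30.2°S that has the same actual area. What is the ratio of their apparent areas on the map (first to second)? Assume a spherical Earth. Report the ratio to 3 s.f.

Mercator areal scale is sec²φ.
At 47°: sec²(47°) = 1/0.6820² = 2.150.
At 30.2°: sec²(30.2°) = 1/0.8643² = 1.339.
Ratio = 2.150/1.339 = cos²(30.2°)/cos²(47°) ≈ 1.61.

1.61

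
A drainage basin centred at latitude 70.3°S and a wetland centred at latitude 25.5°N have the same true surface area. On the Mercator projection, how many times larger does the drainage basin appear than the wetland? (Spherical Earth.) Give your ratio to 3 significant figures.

Mercator is conformal with k = sec φ, so areal scale = k² = sec²φ.
At 70.3°: sec²(70.3°) = 1/0.3371² = 8.800.
At 25.5°: sec²(25.5°) = 1/0.9026² = 1.228.
Ratio = 8.800/1.228 = cos²(25.5°)/cos²(70.3°) ≈ 7.17.

7.17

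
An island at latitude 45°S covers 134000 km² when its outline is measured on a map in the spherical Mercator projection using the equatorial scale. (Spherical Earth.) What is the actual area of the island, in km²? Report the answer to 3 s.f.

67000 km²

The Mercator projection is conformal; its linear scale factor is the same in every direction and equals sec φ = 1/cos φ.
Areal scale = k² = sec²φ = 1/cos²(45°) = 1/0.7071² = 2.000.
True area = apparent / (areal scale) = 134000 / 2.000 ≈ 67000 km².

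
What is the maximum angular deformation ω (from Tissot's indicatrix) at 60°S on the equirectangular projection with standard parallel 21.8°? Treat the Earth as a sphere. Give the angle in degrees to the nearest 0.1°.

In the equirectangular projection with standard parallel φ₀ = 21.8° (x = Rλ cos φ₀, y = Rφ), meridians are true-scale (h = 1) and the parallel scale is k = cos φ₀ / cos φ.
At 60°: h = 1.000, k = 1.857; principal scales a = 1.857, b = 1.000.
sin(ω/2) = (a − b)/(a + b) = 0.8570/2.857 = 0.3000, so ω = 2 arcsin(0.3000) ≈ 34.9°.

34.9°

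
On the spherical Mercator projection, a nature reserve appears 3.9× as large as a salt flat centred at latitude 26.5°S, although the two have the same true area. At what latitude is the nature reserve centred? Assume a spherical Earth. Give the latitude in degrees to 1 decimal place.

For equal true areas on Mercator, apparent areas scale as sec²φ, so the ratio is cos²φ₂ / cos²φ₁.
cos²φ₂ / cos²φ₁ = 3.9  ⇒  cos φ₁ = cos 26.5° / √3.9 = 0.8949/1.975 = 0.4532.
φ₁ = arccos(0.4532) ≈ 63.1°.

63.1°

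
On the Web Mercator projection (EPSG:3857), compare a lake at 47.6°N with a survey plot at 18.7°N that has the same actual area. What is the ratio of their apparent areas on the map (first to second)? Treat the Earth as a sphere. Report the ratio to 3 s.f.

Mercator areal scale is sec²φ.
At 47.6°: sec²(47.6°) = 1/0.6743² = 2.199.
At 18.7°: sec²(18.7°) = 1/0.9472² = 1.115.
Ratio = 2.199/1.115 = cos²(18.7°)/cos²(47.6°) ≈ 1.97.

1.97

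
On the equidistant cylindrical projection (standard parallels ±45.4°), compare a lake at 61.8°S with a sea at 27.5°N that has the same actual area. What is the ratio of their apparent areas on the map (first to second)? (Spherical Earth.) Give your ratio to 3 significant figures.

With standard parallel φ₀ = 45.4°, the equirectangular projection gives x = Rλ cos φ₀, y = Rφ, so h = 1 and k = cos 45.4° / cos φ.
Areal scale at 61.8°: h·k = 1.000 × 1.486 = 1.486.
Areal scale at 27.5°: h·k = 1.000 × 0.7916 = 0.7916.
Ratio = 1.486/0.7916 ≈ 1.88.

1.88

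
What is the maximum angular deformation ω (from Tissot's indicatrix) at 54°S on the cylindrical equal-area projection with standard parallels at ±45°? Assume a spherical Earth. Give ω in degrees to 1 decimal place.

For cylindrical equal-area with standard parallel φ₀, h = cos φ / cos φ₀ and k = cos φ₀ / cos φ, so h·k = 1.
At 54°: h = 0.8313, k = 1.203; principal scales a = 1.203, b = 0.8313.
sin(ω/2) = (a − b)/(a + b) = 0.3717/2.034 = 0.1827, so ω = 2 arcsin(0.1827) ≈ 21.1°.

21.1°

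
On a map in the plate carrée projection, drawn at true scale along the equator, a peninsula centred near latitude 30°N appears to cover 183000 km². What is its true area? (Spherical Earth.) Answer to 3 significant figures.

158000 km²

Plate carrée maps x = Rλ, y = Rφ. The meridian scale is h = 1 and the parallel scale is k = 1/cos φ = sec φ.
Areal scale = h·k = 1 × sec φ; at 30°, h = 1.000, k = 1.155, so h·k = 1.155.
True area = apparent / (areal scale) = 183000 / 1.155 ≈ 158000 km².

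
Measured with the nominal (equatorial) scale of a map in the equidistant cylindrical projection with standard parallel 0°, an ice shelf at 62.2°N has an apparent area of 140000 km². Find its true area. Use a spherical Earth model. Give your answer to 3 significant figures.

In the plate carrée (x = Rλ, y = Rφ), meridians are true-scale (h = 1) and parallels are stretched by k = sec φ.
Areal scale = h·k = 1 × sec φ; at 62.2°, h = 1.000, k = 2.144, so h·k = 2.144.
True area = apparent / (areal scale) = 140000 / 2.144 ≈ 65300 km².

65300 km²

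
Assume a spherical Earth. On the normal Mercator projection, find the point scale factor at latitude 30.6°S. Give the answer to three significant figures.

The Mercator projection is conformal; its linear scale factor is the same in every direction and equals sec φ = 1/cos φ.
k = 1/cos 30.6° = 1/0.8607 = 1.162.

1.16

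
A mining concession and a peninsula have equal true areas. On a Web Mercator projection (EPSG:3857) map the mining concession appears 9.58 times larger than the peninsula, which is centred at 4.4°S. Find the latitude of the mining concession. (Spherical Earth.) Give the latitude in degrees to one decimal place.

71.2°

Mercator areal scale is sec²φ, so apparent-area ratio = sec²φ₁ / sec²φ₂ = cos²φ₂ / cos²φ₁.
cos²φ₂ / cos²φ₁ = 9.58  ⇒  cos φ₁ = cos 4.4° / √9.58 = 0.9971/3.095 = 0.3221.
φ₁ = arccos(0.3221) ≈ 71.2°.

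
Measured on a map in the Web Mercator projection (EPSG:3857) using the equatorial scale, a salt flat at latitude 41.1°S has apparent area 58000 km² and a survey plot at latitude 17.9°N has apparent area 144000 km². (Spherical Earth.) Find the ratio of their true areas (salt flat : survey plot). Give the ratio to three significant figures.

Mercator's areal exaggeration is sec²φ; hence true area = (apparent area) · cos²φ.
True area of salt flat: 58000 × cos²(41.1°) = 58000 × 0.5679 = 32940 km².
True area of survey plot: 144000 × cos²(17.9°) = 144000 × 0.9055 = 130400 km².
Ratio = 32940 / 130400 ≈ 0.253.

0.253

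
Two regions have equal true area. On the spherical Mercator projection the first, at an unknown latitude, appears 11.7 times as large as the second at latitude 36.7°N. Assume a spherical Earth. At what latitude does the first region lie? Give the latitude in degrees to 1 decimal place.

Mercator areal scale is sec²φ, so apparent-area ratio = sec²φ₁ / sec²φ₂ = cos²φ₂ / cos²φ₁.
cos²φ₂ / cos²φ₁ = 11.7  ⇒  cos φ₁ = cos 36.7° / √11.7 = 0.8018/3.421 = 0.2344.
φ₁ = arccos(0.2344) ≈ 76.4°.

76.4°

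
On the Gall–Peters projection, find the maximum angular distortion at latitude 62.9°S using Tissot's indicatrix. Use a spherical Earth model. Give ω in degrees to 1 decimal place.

Gall–Peters is a cylindrical equal-area projection with standard parallels at ±45°. A cylindrical equal-area projection with standard parallel φ₀ has meridian scale h = cos φ / cos φ₀ and parallel scale k = cos φ₀ / cos φ (so areas are preserved, h·k = 1).
At 62.9°: h = 0.6442, k = 1.552; principal scales a = 1.552, b = 0.6442.
sin(ω/2) = (a − b)/(a + b) = 0.9080/2.196 = 0.4134, so ω = 2 arcsin(0.4134) ≈ 48.8°.

48.8°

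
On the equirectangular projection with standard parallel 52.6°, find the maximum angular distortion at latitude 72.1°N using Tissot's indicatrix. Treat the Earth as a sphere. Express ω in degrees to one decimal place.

With standard parallel φ₀ = 52.6°, the equirectangular projection gives x = Rλ cos φ₀, y = Rφ, so h = 1 and k = cos 52.6° / cos φ.
At 72.1°: h = 1.000, k = 1.976; principal scales a = 1.976, b = 1.000.
sin(ω/2) = (a − b)/(a + b) = 0.9761/2.976 = 0.3280, so ω = 2 arcsin(0.3280) ≈ 38.3°.

38.3°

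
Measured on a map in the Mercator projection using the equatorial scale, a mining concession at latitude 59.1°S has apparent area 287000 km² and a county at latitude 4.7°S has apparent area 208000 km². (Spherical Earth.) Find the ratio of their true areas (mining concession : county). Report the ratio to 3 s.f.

Since Mercator area scale is 1/cos²φ, the true area equals the apparent area multiplied by cos²φ.
True area of mining concession: 287000 × cos²(59.1°) = 287000 × 0.2637 = 75690 km².
True area of county: 208000 × cos²(4.7°) = 208000 × 0.9933 = 206600 km².
Ratio = 75690 / 206600 ≈ 0.366.

0.366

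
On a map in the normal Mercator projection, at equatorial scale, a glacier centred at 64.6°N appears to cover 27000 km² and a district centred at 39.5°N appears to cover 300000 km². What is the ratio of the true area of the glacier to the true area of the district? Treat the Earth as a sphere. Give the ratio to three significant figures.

0.0278

On Mercator the areal scale is sec²φ, so true area = apparent × cos²φ.
True area of glacier: 27000 × cos²(64.6°) = 27000 × 0.1840 = 4968 km².
True area of district: 300000 × cos²(39.5°) = 300000 × 0.5954 = 178600 km².
Ratio = 4968 / 178600 ≈ 0.0278.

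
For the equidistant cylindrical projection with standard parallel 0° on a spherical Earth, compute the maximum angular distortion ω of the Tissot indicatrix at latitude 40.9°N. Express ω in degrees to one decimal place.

16.0°

For the equirectangular projection with φ₀ = 0 (plate carrée), h = 1 along meridians and k = sec φ along parallels.
At 40.9°: h = 1.000, k = 1.323; principal scales a = 1.323, b = 1.000.
sin(ω/2) = (a − b)/(a + b) = 0.3230/2.323 = 0.1390, so ω = 2 arcsin(0.1390) ≈ 16.0°.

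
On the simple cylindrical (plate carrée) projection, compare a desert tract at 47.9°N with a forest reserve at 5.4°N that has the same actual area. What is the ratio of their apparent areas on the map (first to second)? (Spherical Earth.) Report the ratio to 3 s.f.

Plate carrée maps x = Rλ, y = Rφ. The meridian scale is h = 1 and the parallel scale is k = 1/cos φ = sec φ.
Areal scale at 47.9°: h·k = 1.000 × 1.492 = 1.492.
Areal scale at 5.4°: h·k = 1.000 × 1.004 = 1.004.
Ratio = 1.492/1.004 ≈ 1.48.

1.48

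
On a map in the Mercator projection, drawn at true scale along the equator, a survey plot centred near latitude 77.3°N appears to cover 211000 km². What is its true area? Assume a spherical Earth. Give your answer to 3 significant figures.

10200 km²

Mercator is conformal, so the point scale is isotropic: h = k = sec φ = 1/cos φ.
Areal scale = k² = sec²φ = 1/cos²(77.3°) = 1/0.2198² = 20.69.
True area = apparent / (areal scale) = 211000 / 20.69 ≈ 10200 km².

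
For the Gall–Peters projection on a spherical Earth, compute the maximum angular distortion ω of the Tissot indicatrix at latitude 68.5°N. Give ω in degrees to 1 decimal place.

Gall–Peters is a cylindrical equal-area projection with standard parallels at ±45°. For cylindrical equal-area with standard parallel φ₀, h = cos φ / cos φ₀ and k = cos φ₀ / cos φ, so h·k = 1.
At 68.5°: h = 0.5183, k = 1.929; principal scales a = 1.929, b = 0.5183.
sin(ω/2) = (a − b)/(a + b) = 1.411/2.448 = 0.5765, so ω = 2 arcsin(0.5765) ≈ 70.4°.

70.4°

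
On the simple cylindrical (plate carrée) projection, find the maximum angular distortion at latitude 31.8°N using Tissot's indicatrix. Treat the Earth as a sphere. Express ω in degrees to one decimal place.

Plate carrée maps x = Rλ, y = Rφ. The meridian scale is h = 1 and the parallel scale is k = 1/cos φ = sec φ.
At 31.8°: h = 1.000, k = 1.177; principal scales a = 1.177, b = 1.000.
sin(ω/2) = (a − b)/(a + b) = 0.1766/2.177 = 0.08114, so ω = 2 arcsin(0.08114) ≈ 9.3°.

9.3°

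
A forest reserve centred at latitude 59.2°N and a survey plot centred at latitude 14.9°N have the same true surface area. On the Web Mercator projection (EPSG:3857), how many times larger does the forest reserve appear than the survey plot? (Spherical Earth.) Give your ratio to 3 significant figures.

Mercator areal scale is sec²φ.
At 59.2°: sec²(59.2°) = 1/0.5120² = 3.814.
At 14.9°: sec²(14.9°) = 1/0.9664² = 1.071.
Ratio = 3.814/1.071 = cos²(14.9°)/cos²(59.2°) ≈ 3.56.

3.56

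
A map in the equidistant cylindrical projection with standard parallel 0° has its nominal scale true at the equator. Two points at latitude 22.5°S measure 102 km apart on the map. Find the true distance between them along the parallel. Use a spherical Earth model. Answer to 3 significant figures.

94.2 km

In the plate carrée (x = Rλ, y = Rφ), meridians are true-scale (h = 1) and parallels are stretched by k = sec φ.
Along the parallel at 22.5°, map distances are exaggerated by k = sec 22.5° = 1.082.
True distance = 102 / 1.082 = 102 × cos 22.5° ≈ 94.2 km.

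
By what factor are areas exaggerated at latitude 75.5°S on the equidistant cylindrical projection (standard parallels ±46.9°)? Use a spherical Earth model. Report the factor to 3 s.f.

In the equirectangular projection with standard parallel φ₀ = 46.9° (x = Rλ cos φ₀, y = Rφ), meridians are true-scale (h = 1) and the parallel scale is k = cos φ₀ / cos φ.
Areal scale = h·k = 1 × cos φ₀ / cos φ; at 75.5°, h = 1.000, k = 2.729, so h·k = 2.729.

2.73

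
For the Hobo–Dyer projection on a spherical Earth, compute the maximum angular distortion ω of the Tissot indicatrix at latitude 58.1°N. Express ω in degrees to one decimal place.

45.3°

Hobo–Dyer is a cylindrical equal-area projection with standard parallels at ±37.5°. For cylindrical equal-area with standard parallel φ₀, h = cos φ / cos φ₀ and k = cos φ₀ / cos φ, so h·k = 1.
At 58.1°: h = 0.6661, k = 1.501; principal scales a = 1.501, b = 0.6661.
sin(ω/2) = (a − b)/(a + b) = 0.8352/2.167 = 0.3854, so ω = 2 arcsin(0.3854) ≈ 45.3°.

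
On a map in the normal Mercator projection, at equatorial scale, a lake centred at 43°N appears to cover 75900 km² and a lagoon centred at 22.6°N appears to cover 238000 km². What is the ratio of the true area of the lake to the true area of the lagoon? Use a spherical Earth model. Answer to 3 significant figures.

Since Mercator area scale is 1/cos²φ, the true area equals the apparent area multiplied by cos²φ.
True area of lake: 75900 × cos²(43°) = 75900 × 0.5349 = 40600 km².
True area of lagoon: 238000 × cos²(22.6°) = 238000 × 0.8523 = 202900 km².
Ratio = 40600 / 202900 ≈ 0.200.

0.200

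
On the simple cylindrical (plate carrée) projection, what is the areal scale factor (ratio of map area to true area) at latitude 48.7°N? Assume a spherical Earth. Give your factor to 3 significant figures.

1.52

In the plate carrée (x = Rλ, y = Rφ), meridians are true-scale (h = 1) and parallels are stretched by k = sec φ.
Areal scale = h·k = 1 × sec φ; at 48.7°, h = 1.000, k = 1.515, so h·k = 1.515.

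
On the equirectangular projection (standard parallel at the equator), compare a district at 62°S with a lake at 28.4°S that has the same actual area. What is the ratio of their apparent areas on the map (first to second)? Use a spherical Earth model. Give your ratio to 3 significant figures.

1.87

For the equirectangular projection with φ₀ = 0 (plate carrée), h = 1 along meridians and k = sec φ along parallels.
Areal scale at 62°: h·k = 1.000 × 2.130 = 2.130.
Areal scale at 28.4°: h·k = 1.000 × 1.137 = 1.137.
Ratio = 2.130/1.137 ≈ 1.87.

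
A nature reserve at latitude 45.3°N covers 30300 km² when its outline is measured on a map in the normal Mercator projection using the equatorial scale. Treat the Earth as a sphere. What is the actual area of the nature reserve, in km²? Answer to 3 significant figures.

Mercator is conformal, so the point scale is isotropic: h = k = sec φ = 1/cos φ.
Areal scale = k² = sec²φ = 1/cos²(45.3°) = 1/0.7034² = 2.021.
True area = apparent / (areal scale) = 30300 / 2.021 ≈ 15000 km².

15000 km²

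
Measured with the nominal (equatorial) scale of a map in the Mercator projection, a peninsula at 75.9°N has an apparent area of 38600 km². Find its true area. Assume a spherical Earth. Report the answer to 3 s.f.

The Mercator projection is conformal; its linear scale factor is the same in every direction and equals sec φ = 1/cos φ.
Areal scale = k² = sec²φ = 1/cos²(75.9°) = 1/0.2436² = 16.85.
True area = apparent / (areal scale) = 38600 / 16.85 ≈ 2290 km².

2290 km²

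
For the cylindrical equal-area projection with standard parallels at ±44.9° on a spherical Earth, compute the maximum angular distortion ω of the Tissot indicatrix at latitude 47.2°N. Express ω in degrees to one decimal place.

A cylindrical equal-area projection with standard parallel φ₀ has meridian scale h = cos φ / cos φ₀ and parallel scale k = cos φ₀ / cos φ (so areas are preserved, h·k = 1).
At 47.2°: h = 0.9592, k = 1.043; principal scales a = 1.043, b = 0.9592.
sin(ω/2) = (a − b)/(a + b) = 0.08333/2.002 = 0.04163, so ω = 2 arcsin(0.04163) ≈ 4.8°.

4.8°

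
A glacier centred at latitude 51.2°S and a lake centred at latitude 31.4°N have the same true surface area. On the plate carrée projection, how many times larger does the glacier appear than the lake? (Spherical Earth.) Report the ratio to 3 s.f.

In the plate carrée (x = Rλ, y = Rφ), meridians are true-scale (h = 1) and parallels are stretched by k = sec φ.
Areal scale at 51.2°: h·k = 1.000 × 1.596 = 1.596.
Areal scale at 31.4°: h·k = 1.000 × 1.172 = 1.172.
Ratio = 1.596/1.172 ≈ 1.36.

1.36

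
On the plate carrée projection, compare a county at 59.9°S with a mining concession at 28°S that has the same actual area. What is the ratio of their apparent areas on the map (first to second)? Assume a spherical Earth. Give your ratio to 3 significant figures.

1.76

Plate carrée maps x = Rλ, y = Rφ. The meridian scale is h = 1 and the parallel scale is k = 1/cos φ = sec φ.
Areal scale at 59.9°: h·k = 1.000 × 1.994 = 1.994.
Areal scale at 28°: h·k = 1.000 × 1.133 = 1.133.
Ratio = 1.994/1.133 ≈ 1.76.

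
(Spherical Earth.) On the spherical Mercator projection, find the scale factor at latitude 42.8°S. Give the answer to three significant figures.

For Mercator, h = k = sec φ (a conformal cylindrical projection has a single point scale, 1/cos φ).
k = 1/cos 42.8° = 1/0.7337 = 1.363.

1.36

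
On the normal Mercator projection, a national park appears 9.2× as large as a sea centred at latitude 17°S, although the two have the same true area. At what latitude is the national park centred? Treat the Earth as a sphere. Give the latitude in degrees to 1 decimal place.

On Mercator, (apparent₁)/(apparent₂) = sec²φ₁ / sec²φ₂ when true areas are equal.
cos²φ₂ / cos²φ₁ = 9.2  ⇒  cos φ₁ = cos 17° / √9.2 = 0.9563/3.033 = 0.3153.
φ₁ = arccos(0.3153) ≈ 71.6°.

71.6°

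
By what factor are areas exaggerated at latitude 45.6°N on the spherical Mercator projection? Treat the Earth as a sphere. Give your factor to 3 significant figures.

The Mercator projection is conformal; its linear scale factor is the same in every direction and equals sec φ = 1/cos φ.
Areal scale = k² = sec²φ = 1/cos²(45.6°) = 1/0.6997² = 2.043.

2.04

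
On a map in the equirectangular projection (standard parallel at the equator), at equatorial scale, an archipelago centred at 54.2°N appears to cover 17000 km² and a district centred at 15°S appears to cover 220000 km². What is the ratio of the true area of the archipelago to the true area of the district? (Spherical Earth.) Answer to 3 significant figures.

On the plate carrée, areal scale = h·k = 1 × sec φ, so true area = apparent × cos φ.
True area of archipelago: 17000 × cos(54.2°) = 17000 × 0.5850 = 9944 km².
True area of district: 220000 × cos(15°) = 220000 × 0.9659 = 212500 km².
Ratio = 9944 / 212500 ≈ 0.0468.

0.0468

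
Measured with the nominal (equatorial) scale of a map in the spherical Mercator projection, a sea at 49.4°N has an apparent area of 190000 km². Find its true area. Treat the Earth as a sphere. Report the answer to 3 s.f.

Mercator is conformal, so the point scale is isotropic: h = k = sec φ = 1/cos φ.
Areal scale = k² = sec²φ = 1/cos²(49.4°) = 1/0.6508² = 2.361.
True area = apparent / (areal scale) = 190000 / 2.361 ≈ 80500 km².

80500 km²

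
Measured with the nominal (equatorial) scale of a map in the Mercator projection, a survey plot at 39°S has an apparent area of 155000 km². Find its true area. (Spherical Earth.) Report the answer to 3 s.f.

For Mercator, h = k = sec φ (a conformal cylindrical projection has a single point scale, 1/cos φ).
Areal scale = k² = sec²φ = 1/cos²(39°) = 1/0.7771² = 1.656.
True area = apparent / (areal scale) = 155000 / 1.656 ≈ 93600 km².

93600 km²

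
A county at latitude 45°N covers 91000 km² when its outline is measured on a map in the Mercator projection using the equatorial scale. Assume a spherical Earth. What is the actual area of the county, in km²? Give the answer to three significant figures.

For Mercator, h = k = sec φ (a conformal cylindrical projection has a single point scale, 1/cos φ).
Areal scale = k² = sec²φ = 1/cos²(45°) = 1/0.7071² = 2.000.
True area = apparent / (areal scale) = 91000 / 2.000 ≈ 45500 km².

45500 km²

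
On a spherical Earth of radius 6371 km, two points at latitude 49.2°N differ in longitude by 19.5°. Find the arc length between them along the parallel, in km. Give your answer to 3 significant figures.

Arc length along a parallel = R cos φ · Δλ (with Δλ in radians).
= 6371 × cos 49.2° × (19.5° × π/180) = 6371 × 0.6534 × 0.3403 ≈ 1420 km.

1420 km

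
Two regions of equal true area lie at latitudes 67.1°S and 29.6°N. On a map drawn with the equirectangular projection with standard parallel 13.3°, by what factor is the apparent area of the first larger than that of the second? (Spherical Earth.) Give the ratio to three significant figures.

In the equirectangular projection with standard parallel φ₀ = 13.3° (x = Rλ cos φ₀, y = Rφ), meridians are true-scale (h = 1) and the parallel scale is k = cos φ₀ / cos φ.
Areal scale at 67.1°: h·k = 1.000 × 2.501 = 2.501.
Areal scale at 29.6°: h·k = 1.000 × 1.119 = 1.119.
Ratio = 2.501/1.119 ≈ 2.23.

2.23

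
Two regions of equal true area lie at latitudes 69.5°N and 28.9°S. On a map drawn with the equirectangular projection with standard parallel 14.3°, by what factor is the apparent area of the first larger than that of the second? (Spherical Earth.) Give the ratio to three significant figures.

In the equirectangular projection with standard parallel φ₀ = 14.3° (x = Rλ cos φ₀, y = Rφ), meridians are true-scale (h = 1) and the parallel scale is k = cos φ₀ / cos φ.
Areal scale at 69.5°: h·k = 1.000 × 2.767 = 2.767.
Areal scale at 28.9°: h·k = 1.000 × 1.107 = 1.107.
Ratio = 2.767/1.107 ≈ 2.50.

2.50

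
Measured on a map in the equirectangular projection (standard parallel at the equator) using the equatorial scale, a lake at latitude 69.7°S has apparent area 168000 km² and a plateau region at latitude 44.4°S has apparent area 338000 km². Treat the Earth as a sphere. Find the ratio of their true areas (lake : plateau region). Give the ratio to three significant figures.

On the plate carrée, areal scale = h·k = 1 × sec φ, so true area = apparent × cos φ.
True area of lake: 168000 × cos(69.7°) = 168000 × 0.3469 = 58290 km².
True area of plateau region: 338000 × cos(44.4°) = 338000 × 0.7145 = 241500 km².
Ratio = 58290 / 241500 ≈ 0.241.

0.241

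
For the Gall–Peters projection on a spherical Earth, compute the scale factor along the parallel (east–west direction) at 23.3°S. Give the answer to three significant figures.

0.770

The Gall–Peters projection is cylindrical equal-area with φ₀ = 45°. Cylindrical equal-area (φ₀ = 45°): h = cos φ / cos 45° along meridians, k = cos 45° / cos φ along parallels; h·k = 1.
k = cos 45° / cos 23.3° = 0.7071/0.9184 = 0.7699.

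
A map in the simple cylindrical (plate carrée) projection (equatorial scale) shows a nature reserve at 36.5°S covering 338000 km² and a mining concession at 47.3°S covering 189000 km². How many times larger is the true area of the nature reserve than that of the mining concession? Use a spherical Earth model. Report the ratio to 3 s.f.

On the plate carrée, areal scale = h·k = 1 × sec φ, so true area = apparent × cos φ.
True area of nature reserve: 338000 × cos(36.5°) = 338000 × 0.8039 = 271700 km².
True area of mining concession: 189000 × cos(47.3°) = 189000 × 0.6782 = 128200 km².
Ratio = 271700 / 128200 ≈ 2.12.

2.12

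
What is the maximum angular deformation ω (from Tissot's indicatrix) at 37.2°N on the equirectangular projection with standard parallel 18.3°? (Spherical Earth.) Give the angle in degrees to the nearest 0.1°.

10.0°

With standard parallel φ₀ = 18.3°, the equirectangular projection gives x = Rλ cos φ₀, y = Rφ, so h = 1 and k = cos 18.3° / cos φ.
At 37.2°: h = 1.000, k = 1.192; principal scales a = 1.192, b = 1.000.
sin(ω/2) = (a − b)/(a + b) = 0.1920/2.192 = 0.08757, so ω = 2 arcsin(0.08757) ≈ 10.0°.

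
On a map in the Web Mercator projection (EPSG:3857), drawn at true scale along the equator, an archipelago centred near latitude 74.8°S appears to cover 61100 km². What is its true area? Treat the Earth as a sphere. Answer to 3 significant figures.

4200 km²

Mercator is conformal, so the point scale is isotropic: h = k = sec φ = 1/cos φ.
Areal scale = k² = sec²φ = 1/cos²(74.8°) = 1/0.2622² = 14.55.
True area = apparent / (areal scale) = 61100 / 14.55 ≈ 4200 km².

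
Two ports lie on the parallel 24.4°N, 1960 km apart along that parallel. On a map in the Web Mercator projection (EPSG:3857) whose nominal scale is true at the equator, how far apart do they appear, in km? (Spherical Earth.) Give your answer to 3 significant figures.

The Mercator projection is conformal; its linear scale factor is the same in every direction and equals sec φ = 1/cos φ.
Along the parallel, k = sec 24.4° = 1/0.9107 = 1.098.
Map distance = 1960 × 1.098 ≈ 2150 km.

2150 km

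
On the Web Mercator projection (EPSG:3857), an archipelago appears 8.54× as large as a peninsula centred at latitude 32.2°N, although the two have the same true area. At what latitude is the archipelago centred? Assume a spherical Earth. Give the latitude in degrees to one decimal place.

For equal true areas on Mercator, apparent areas scale as sec²φ, so the ratio is cos²φ₂ / cos²φ₁.
cos²φ₂ / cos²φ₁ = 8.54  ⇒  cos φ₁ = cos 32.2° / √8.54 = 0.8462/2.922 = 0.2896.
φ₁ = arccos(0.2896) ≈ 73.2°.

73.2°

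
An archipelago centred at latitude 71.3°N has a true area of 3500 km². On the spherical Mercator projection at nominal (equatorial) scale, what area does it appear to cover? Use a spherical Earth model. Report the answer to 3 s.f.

Mercator is conformal, so the point scale is isotropic: h = k = sec φ = 1/cos φ.
Areal scale = k² = sec²φ = 1/cos²(71.3°) = 1/0.3206² = 9.728.
Apparent area = 3500 × 9.728 ≈ 34000 km².

34000 km²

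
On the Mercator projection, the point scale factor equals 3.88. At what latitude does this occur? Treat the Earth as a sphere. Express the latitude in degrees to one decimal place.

Mercator scale is k = sec φ = 1/cos φ.
1/cos φ = 3.88  ⇒  cos φ = 0.2577  ⇒  φ = arccos(0.2577) ≈ 75.1°.

75.1°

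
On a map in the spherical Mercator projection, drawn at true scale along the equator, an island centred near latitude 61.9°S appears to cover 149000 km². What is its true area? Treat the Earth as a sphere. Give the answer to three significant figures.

33100 km²

Mercator is conformal, so the point scale is isotropic: h = k = sec φ = 1/cos φ.
Areal scale = k² = sec²φ = 1/cos²(61.9°) = 1/0.4710² = 4.508.
True area = apparent / (areal scale) = 149000 / 4.508 ≈ 33100 km².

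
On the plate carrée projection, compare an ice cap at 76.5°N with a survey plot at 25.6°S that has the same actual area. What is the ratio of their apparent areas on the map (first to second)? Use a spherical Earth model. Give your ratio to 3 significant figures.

3.86

For the equirectangular projection with φ₀ = 0 (plate carrée), h = 1 along meridians and k = sec φ along parallels.
Areal scale at 76.5°: h·k = 1.000 × 4.284 = 4.284.
Areal scale at 25.6°: h·k = 1.000 × 1.109 = 1.109.
Ratio = 4.284/1.109 ≈ 3.86.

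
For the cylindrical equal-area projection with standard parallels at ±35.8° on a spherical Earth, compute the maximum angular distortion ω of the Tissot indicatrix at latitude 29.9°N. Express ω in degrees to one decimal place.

7.6°

For cylindrical equal-area with standard parallel φ₀, h = cos φ / cos φ₀ and k = cos φ₀ / cos φ, so h·k = 1.
At 29.9°: h = 1.069, k = 0.9356; principal scales a = 1.069, b = 0.9356.
sin(ω/2) = (a − b)/(a + b) = 0.1332/2.004 = 0.06647, so ω = 2 arcsin(0.06647) ≈ 7.6°.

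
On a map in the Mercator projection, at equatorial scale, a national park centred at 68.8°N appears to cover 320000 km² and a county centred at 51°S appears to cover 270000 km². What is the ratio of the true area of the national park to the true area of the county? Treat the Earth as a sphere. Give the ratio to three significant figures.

Mercator's areal exaggeration is sec²φ; hence true area = (apparent area) · cos²φ.
True area of national park: 320000 × cos²(68.8°) = 320000 × 0.1308 = 41850 km².
True area of county: 270000 × cos²(51°) = 270000 × 0.3960 = 106900 km².
Ratio = 41850 / 106900 ≈ 0.391.

0.391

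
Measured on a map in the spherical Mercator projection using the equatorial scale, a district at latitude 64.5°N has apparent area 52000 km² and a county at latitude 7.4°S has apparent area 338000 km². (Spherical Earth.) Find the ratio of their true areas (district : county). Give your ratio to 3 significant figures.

Since Mercator area scale is 1/cos²φ, the true area equals the apparent area multiplied by cos²φ.
True area of district: 52000 × cos²(64.5°) = 52000 × 0.1853 = 9638 km².
True area of county: 338000 × cos²(7.4°) = 338000 × 0.9834 = 332400 km².
Ratio = 9638 / 332400 ≈ 0.0290.

0.0290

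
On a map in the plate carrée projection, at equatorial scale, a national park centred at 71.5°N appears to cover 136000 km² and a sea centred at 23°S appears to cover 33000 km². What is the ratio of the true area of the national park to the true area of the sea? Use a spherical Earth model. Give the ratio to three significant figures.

Plate carrée has h = 1 and k = sec φ, giving areal scale sec φ; true area = (apparent area) · cos φ.
True area of national park: 136000 × cos(71.5°) = 136000 × 0.3173 = 43150 km².
True area of sea: 33000 × cos(23°) = 33000 × 0.9205 = 30380 km².
Ratio = 43150 / 30380 ≈ 1.42.

1.42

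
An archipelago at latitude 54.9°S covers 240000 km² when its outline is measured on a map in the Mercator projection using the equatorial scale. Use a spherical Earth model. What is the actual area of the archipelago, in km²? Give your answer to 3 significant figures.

The Mercator projection is conformal; its linear scale factor is the same in every direction and equals sec φ = 1/cos φ.
Areal scale = k² = sec²φ = 1/cos²(54.9°) = 1/0.5750² = 3.025.
True area = apparent / (areal scale) = 240000 / 3.025 ≈ 79400 km².

79400 km²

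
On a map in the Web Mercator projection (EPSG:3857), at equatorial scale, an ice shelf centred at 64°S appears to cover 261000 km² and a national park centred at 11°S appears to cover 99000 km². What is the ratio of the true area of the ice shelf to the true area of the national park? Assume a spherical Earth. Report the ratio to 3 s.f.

0.526

Mercator's areal exaggeration is sec²φ; hence true area = (apparent area) · cos²φ.
True area of ice shelf: 261000 × cos²(64°) = 261000 × 0.1922 = 50160 km².
True area of national park: 99000 × cos²(11°) = 99000 × 0.9636 = 95400 km².
Ratio = 50160 / 95400 ≈ 0.526.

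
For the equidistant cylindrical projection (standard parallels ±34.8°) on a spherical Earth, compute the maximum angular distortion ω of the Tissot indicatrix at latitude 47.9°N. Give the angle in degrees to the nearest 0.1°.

In the equirectangular projection with standard parallel φ₀ = 34.8° (x = Rλ cos φ₀, y = Rφ), meridians are true-scale (h = 1) and the parallel scale is k = cos φ₀ / cos φ.
At 47.9°: h = 1.000, k = 1.225; principal scales a = 1.225, b = 1.000.
sin(ω/2) = (a − b)/(a + b) = 0.2248/2.225 = 0.1010, so ω = 2 arcsin(0.1010) ≈ 11.6°.

11.6°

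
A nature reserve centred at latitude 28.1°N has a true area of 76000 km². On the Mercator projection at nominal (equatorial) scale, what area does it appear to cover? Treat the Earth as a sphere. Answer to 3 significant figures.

The Mercator projection is conformal; its linear scale factor is the same in every direction and equals sec φ = 1/cos φ.
Areal scale = k² = sec²φ = 1/cos²(28.1°) = 1/0.8821² = 1.285.
Apparent area = 76000 × 1.285 ≈ 97700 km².

97700 km²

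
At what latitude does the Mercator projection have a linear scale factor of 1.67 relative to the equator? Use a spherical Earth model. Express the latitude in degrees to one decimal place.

53.2°

Mercator scale is k = sec φ = 1/cos φ.
1/cos φ = 1.67  ⇒  cos φ = 0.5988  ⇒  φ = arccos(0.5988) ≈ 53.2°.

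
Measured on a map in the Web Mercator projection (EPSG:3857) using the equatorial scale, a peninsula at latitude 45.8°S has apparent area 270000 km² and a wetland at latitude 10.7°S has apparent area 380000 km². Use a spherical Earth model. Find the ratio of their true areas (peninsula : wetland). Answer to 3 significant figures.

0.358

On Mercator the areal scale is sec²φ, so true area = apparent × cos²φ.
True area of peninsula: 270000 × cos²(45.8°) = 270000 × 0.4860 = 131200 km².
True area of wetland: 380000 × cos²(10.7°) = 380000 × 0.9655 = 366900 km².
Ratio = 131200 / 366900 ≈ 0.358.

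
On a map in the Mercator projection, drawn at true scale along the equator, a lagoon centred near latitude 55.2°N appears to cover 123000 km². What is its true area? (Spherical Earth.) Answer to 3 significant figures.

40100 km²

Mercator is conformal, so the point scale is isotropic: h = k = sec φ = 1/cos φ.
Areal scale = k² = sec²φ = 1/cos²(55.2°) = 1/0.5707² = 3.070.
True area = apparent / (areal scale) = 123000 / 3.070 ≈ 40100 km².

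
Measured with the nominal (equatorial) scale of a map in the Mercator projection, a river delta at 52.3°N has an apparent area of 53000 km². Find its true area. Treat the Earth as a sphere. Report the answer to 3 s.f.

The Mercator projection is conformal; its linear scale factor is the same in every direction and equals sec φ = 1/cos φ.
Areal scale = k² = sec²φ = 1/cos²(52.3°) = 1/0.6115² = 2.674.
True area = apparent / (areal scale) = 53000 / 2.674 ≈ 19800 km².

19800 km²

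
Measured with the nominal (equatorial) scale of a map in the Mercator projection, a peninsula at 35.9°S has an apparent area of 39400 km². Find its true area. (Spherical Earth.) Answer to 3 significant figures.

25900 km²

The Mercator projection is conformal; its linear scale factor is the same in every direction and equals sec φ = 1/cos φ.
Areal scale = k² = sec²φ = 1/cos²(35.9°) = 1/0.8100² = 1.524.
True area = apparent / (areal scale) = 39400 / 1.524 ≈ 25900 km².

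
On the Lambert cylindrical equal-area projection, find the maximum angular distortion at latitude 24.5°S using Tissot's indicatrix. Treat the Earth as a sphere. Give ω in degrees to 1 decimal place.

The Lambert cylindrical equal-area projection is the cylindrical equal-area projection with its standard parallel at the equator (φ₀ = 0). A cylindrical equal-area projection with standard parallel φ₀ has meridian scale h = cos φ / cos φ₀ and parallel scale k = cos φ₀ / cos φ (so areas are preserved, h·k = 1).
At 24.5°: h = 0.9100, k = 1.099; principal scales a = 1.099, b = 0.9100.
sin(ω/2) = (a − b)/(a + b) = 0.1890/2.009 = 0.09407, so ω = 2 arcsin(0.09407) ≈ 10.8°.

10.8°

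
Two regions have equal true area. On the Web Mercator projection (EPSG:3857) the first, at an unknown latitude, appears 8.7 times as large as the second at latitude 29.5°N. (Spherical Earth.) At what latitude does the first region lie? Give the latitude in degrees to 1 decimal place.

On Mercator, (apparent₁)/(apparent₂) = sec²φ₁ / sec²φ₂ when true areas are equal.
cos²φ₂ / cos²φ₁ = 8.7  ⇒  cos φ₁ = cos 29.5° / √8.7 = 0.8704/2.950 = 0.2951.
φ₁ = arccos(0.2951) ≈ 72.8°.

72.8°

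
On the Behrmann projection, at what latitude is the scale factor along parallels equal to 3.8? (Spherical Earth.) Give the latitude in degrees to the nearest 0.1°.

76.8°

The Behrmann projection is cylindrical equal-area with φ₀ = 30°. A cylindrical equal-area projection with standard parallel φ₀ has meridian scale h = cos φ / cos φ₀ and parallel scale k = cos φ₀ / cos φ (so areas are preserved, h·k = 1).
k = cos φ₀ / cos φ = 3.8  ⇒  cos φ = cos 30° / 3.8 = 0.2279.
φ = arccos(0.2279) ≈ 76.8°.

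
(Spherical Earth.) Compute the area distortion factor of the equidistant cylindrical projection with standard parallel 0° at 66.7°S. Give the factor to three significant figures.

2.53

In the plate carrée (x = Rλ, y = Rφ), meridians are true-scale (h = 1) and parallels are stretched by k = sec φ.
Areal scale = h·k = 1 × sec φ; at 66.7°, h = 1.000, k = 2.528, so h·k = 2.528.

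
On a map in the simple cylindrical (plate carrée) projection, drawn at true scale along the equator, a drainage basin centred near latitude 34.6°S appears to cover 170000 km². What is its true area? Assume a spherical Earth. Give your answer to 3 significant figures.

For the equirectangular projection with φ₀ = 0 (plate carrée), h = 1 along meridians and k = sec φ along parallels.
Areal scale = h·k = 1 × sec φ; at 34.6°, h = 1.000, k = 1.215, so h·k = 1.215.
True area = apparent / (areal scale) = 170000 / 1.215 ≈ 140000 km².

140000 km²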